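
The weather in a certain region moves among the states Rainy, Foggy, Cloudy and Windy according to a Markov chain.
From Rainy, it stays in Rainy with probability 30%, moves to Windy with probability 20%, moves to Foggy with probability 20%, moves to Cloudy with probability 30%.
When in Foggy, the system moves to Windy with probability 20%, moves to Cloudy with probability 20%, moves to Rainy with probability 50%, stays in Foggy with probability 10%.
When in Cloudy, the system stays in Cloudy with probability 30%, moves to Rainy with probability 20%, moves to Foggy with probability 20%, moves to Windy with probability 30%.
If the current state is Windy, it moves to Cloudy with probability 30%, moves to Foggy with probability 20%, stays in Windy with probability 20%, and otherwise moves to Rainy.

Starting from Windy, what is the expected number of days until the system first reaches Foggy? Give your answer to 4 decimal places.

5.0000

Let t(s) be the expected number of days to first reach Foggy from state s, with t(Foggy) = 0. Conditioning on the first day:
t(Rainy) = 1 + 0.3·t(Rainy) + 0.3·t(Cloudy) + 0.2·t(Windy)
t(Cloudy) = 1 + 0.2·t(Rainy) + 0.3·t(Cloudy) + 0.3·t(Windy)
t(Windy) = 1 + 0.3·t(Rainy) + 0.3·t(Cloudy) + 0.2·t(Windy)
Solving: t(Rainy) = 5.0000, t(Cloudy) = 5.0000, t(Windy) = 5.0000.
Expected days from Windy to Foggy: 5.0000.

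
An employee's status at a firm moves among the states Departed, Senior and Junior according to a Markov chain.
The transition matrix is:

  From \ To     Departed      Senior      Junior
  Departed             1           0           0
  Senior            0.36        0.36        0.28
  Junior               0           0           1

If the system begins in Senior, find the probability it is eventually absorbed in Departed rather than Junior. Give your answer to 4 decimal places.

Let h(s) be the probability of absorption at Departed starting from transient state s. Then h(Departed) = 1 and h(Junior) = 0. By first-step analysis:
h(Senior) = 0.36·1 + 0.36·h(Senior) + 0.28·0
Solving: h(Senior) = 0.5625.
Starting from Senior, the probability is 0.5625.

0.5625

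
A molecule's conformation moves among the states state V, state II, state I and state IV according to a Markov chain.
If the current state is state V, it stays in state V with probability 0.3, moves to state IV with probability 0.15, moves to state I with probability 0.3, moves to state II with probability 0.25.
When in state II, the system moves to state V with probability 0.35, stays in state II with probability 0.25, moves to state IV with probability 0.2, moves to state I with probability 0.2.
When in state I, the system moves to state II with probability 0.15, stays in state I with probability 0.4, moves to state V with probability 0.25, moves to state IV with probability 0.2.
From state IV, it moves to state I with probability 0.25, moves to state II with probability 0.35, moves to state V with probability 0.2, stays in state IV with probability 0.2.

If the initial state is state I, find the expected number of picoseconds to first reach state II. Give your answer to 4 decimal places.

4.6993

Let t(s) be the expected number of picoseconds to first reach state II from state s, with t(state II) = 0. Conditioning on the first picosecond:
t(state V) = 1 + 0.3·t(state V) + 0.3·t(state I) + 0.15·t(state IV)
t(state I) = 1 + 0.25·t(state V) + 0.4·t(state I) + 0.2·t(state IV)
t(state IV) = 1 + 0.2·t(state V) + 0.25·t(state I) + 0.2·t(state IV)
Solving: t(state V) = 4.2529, t(state I) = 4.6993, t(state IV) = 3.7818.
Expected picoseconds from state I to state II: 4.6993.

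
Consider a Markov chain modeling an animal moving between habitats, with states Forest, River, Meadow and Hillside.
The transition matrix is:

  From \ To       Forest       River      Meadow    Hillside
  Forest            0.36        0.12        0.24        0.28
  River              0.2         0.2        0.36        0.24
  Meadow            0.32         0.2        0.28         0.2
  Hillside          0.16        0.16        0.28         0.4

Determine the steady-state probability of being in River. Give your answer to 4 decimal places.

0.1674

Let the stationary distribution be π with π = πP and π_1 + π_2 + π_3 + π_4 = 1.
π_1 = 0.36·π_1 + 0.2·π_2 + 0.32·π_3 + 0.16·π_4
π_2 = 0.12·π_1 + 0.2·π_2 + 0.2·π_3 + 0.16·π_4
π_3 = 0.24·π_1 + 0.36·π_2 + 0.28·π_3 + 0.28·π_4
Solving with the normalization constraint gives π = (0.2649, 0.1674, 0.2828, 0.2849).
So the stationary probability of River is 0.1674.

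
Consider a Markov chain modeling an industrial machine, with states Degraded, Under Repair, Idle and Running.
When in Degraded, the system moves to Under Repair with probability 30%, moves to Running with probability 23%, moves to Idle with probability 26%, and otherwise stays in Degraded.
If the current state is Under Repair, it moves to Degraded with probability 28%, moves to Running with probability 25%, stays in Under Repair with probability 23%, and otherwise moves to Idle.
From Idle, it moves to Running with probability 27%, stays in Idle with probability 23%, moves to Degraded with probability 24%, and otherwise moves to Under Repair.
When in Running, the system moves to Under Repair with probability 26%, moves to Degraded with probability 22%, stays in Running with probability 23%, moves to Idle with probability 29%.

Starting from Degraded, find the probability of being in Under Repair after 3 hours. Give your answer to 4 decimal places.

0.2619

Propagate the distribution vector 3 hours from Degraded.
After 0 hours: (1.0000, 0.0000, 0.0000, 0.0000)
After 1 hour: (0.2100, 0.3000, 0.2600, 0.2300)
After 2 hours: (0.2411, 0.2594, 0.2531, 0.2464)
After 3 hours: (0.2382, 0.2619, 0.2546, 0.2453)
P(in Under Repair after 3 hours) = 0.2619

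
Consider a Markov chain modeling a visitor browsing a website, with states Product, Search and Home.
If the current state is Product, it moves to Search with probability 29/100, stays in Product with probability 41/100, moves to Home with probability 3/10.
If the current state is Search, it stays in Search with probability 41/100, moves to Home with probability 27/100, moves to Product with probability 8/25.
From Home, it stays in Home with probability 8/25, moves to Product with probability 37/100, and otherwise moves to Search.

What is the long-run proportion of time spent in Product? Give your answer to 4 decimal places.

Let the stationary distribution be π with π = πP and π_1 + π_2 + π_3 = 1.
π_1 = 0.41·π_1 + 0.32·π_2 + 0.37·π_3
π_2 = 0.29·π_1 + 0.41·π_2 + 0.31·π_3
Solving with the normalization constraint gives π = (0.3679, 0.3363, 0.2958).
So the stationary probability of Product is 0.3679.

0.3679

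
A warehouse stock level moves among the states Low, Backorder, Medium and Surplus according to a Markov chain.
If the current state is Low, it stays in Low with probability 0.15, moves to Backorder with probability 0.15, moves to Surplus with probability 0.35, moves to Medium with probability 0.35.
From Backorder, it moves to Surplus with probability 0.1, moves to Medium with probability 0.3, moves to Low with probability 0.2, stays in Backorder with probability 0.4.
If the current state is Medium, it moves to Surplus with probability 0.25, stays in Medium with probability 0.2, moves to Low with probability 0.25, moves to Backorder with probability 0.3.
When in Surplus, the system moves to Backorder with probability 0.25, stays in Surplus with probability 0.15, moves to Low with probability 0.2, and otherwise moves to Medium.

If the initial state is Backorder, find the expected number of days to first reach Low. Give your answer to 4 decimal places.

4.6659

Let t(s) be the expected number of days to first reach Low from state s, with t(Low) = 0. Conditioning on the first day:
t(Backorder) = 1 + 0.4·t(Backorder) + 0.3·t(Medium) + 0.1·t(Surplus)
t(Medium) = 1 + 0.3·t(Backorder) + 0.2·t(Medium) + 0.25·t(Surplus)
t(Surplus) = 1 + 0.25·t(Backorder) + 0.4·t(Medium) + 0.15·t(Surplus)
Solving: t(Backorder) = 4.6659, t(Medium) = 4.4507, t(Surplus) = 4.6433.
Expected days from Backorder to Low: 4.6659.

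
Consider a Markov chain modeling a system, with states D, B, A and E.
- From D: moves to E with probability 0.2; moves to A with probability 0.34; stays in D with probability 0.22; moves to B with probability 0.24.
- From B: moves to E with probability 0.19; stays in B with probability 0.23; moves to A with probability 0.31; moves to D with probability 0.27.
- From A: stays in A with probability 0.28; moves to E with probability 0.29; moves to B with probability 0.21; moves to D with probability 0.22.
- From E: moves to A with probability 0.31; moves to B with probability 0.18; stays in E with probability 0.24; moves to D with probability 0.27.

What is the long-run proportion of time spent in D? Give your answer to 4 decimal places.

0.2425

Let the stationary distribution be π with π = πP and π_1 + π_2 + π_3 + π_4 = 1.
π_1 = 0.22·π_1 + 0.27·π_2 + 0.22·π_3 + 0.27·π_4
π_2 = 0.24·π_1 + 0.23·π_2 + 0.21·π_3 + 0.18·π_4
π_3 = 0.34·π_1 + 0.31·π_2 + 0.28·π_3 + 0.31·π_4
Solving with the normalization constraint gives π = (0.2425, 0.2145, 0.3080, 0.2350).
So the stationary probability of D is 0.2425.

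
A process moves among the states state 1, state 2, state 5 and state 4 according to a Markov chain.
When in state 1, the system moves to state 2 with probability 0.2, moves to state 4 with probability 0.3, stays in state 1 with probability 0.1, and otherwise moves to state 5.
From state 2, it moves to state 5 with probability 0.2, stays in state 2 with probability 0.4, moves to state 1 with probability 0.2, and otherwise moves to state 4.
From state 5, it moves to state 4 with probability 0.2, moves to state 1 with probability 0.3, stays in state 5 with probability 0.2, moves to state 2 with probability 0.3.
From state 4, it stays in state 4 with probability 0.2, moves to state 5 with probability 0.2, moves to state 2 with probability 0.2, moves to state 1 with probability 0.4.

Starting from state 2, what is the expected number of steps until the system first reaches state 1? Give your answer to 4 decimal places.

3.8462

Let t(s) be the expected number of steps to first reach state 1 from state s, with t(state 1) = 0. Conditioning on the first step:
t(state 2) = 1 + 0.4·t(state 2) + 0.2·t(state 5) + 0.2·t(state 4)
t(state 5) = 1 + 0.3·t(state 2) + 0.2·t(state 5) + 0.2·t(state 4)
t(state 4) = 1 + 0.2·t(state 2) + 0.2·t(state 5) + 0.2·t(state 4)
Solving: t(state 2) = 3.8462, t(state 5) = 3.4615, t(state 4) = 3.0769.
Expected steps from state 2 to state 1: 3.8462.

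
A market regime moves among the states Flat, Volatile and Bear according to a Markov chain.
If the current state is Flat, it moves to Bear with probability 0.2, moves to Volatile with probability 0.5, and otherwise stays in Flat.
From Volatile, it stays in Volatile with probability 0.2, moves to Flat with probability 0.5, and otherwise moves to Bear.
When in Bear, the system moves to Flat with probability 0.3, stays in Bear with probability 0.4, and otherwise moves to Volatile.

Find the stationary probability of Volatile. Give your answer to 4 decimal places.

0.3396

Let the stationary distribution be π with π = πP and π_1 + π_2 + π_3 = 1.
π_1 = 0.3·π_1 + 0.5·π_2 + 0.3·π_3
π_2 = 0.5·π_1 + 0.2·π_2 + 0.3·π_3
Solving with the normalization constraint gives π = (0.3679, 0.3396, 0.2925).
So the stationary probability of Volatile is 0.3396.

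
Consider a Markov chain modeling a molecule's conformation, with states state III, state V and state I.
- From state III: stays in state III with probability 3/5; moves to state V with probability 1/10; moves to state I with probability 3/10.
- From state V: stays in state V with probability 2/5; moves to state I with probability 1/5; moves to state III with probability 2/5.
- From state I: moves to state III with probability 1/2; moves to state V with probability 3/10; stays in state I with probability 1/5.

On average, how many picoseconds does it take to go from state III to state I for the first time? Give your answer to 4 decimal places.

3.5000

Let t(s) be the expected number of picoseconds to first reach state I from state s, with t(state I) = 0. Conditioning on the first picosecond:
t(state III) = 1 + 0.6·t(state III) + 0.1·t(state V)
t(state V) = 1 + 0.4·t(state III) + 0.4·t(state V)
Solving: t(state III) = 3.5000, t(state V) = 4.0000.
Expected picoseconds from state III to state I: 3.5000.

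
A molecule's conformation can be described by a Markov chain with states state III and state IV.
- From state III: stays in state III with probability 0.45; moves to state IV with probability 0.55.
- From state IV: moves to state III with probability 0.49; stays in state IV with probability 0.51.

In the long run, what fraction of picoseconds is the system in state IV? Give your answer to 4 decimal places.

Let the stationary distribution be π with π = πP and π_1 + π_2 = 1.
π_1 = 0.45·π_1 + 0.49·π_2
Solving with the normalization constraint gives π = (0.4712, 0.5288).
So the stationary probability of state IV is 0.5288.

0.5288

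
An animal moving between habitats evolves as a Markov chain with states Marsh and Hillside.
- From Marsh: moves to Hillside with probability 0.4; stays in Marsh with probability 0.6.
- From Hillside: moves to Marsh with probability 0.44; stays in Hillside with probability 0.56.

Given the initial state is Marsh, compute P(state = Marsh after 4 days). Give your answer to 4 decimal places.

0.5241

Propagate the distribution vector 4 days from Marsh.
After 0 days: (1.0000, 0.0000)
After 1 day: (0.6000, 0.4000)
After 2 days: (0.5360, 0.4640)
After 3 days: (0.5258, 0.4742)
After 4 days: (0.5241, 0.4759)
P(in Marsh after 4 days) = 0.5241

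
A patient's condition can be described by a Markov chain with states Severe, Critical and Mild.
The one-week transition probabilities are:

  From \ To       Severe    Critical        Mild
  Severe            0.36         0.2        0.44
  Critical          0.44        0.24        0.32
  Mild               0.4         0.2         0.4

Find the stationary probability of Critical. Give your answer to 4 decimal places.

Let the stationary distribution be π with π = πP and π_1 + π_2 + π_3 = 1.
π_1 = 0.36·π_1 + 0.44·π_2 + 0.4·π_3
π_2 = 0.2·π_1 + 0.24·π_2 + 0.2·π_3
Solving with the normalization constraint gives π = (0.3926, 0.2083, 0.3990).
So the stationary probability of Critical is 0.2083.

0.2083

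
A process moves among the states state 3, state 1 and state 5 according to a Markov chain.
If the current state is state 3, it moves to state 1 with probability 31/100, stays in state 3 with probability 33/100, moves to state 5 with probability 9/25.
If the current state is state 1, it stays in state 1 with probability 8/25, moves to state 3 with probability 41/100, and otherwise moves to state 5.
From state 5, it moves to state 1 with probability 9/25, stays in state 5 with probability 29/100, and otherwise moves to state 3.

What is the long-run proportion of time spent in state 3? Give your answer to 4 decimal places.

Let the stationary distribution be π with π = πP and π_1 + π_2 + π_3 = 1.
π_1 = 0.33·π_1 + 0.41·π_2 + 0.35·π_3
π_2 = 0.31·π_1 + 0.32·π_2 + 0.36·π_3
Solving with the normalization constraint gives π = (0.3625, 0.3287, 0.3088).
So the stationary probability of state 3 is 0.3625.

0.3625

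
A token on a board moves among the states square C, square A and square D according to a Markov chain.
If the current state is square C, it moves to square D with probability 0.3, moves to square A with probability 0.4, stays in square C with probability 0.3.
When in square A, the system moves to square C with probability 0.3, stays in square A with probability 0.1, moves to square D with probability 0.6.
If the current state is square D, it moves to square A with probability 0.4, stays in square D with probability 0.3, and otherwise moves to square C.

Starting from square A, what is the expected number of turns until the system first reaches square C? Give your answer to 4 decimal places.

Let t(s) be the expected number of turns to first reach square C from state s, with t(square C) = 0. Conditioning on the first turn:
t(square A) = 1 + 0.1·t(square A) + 0.6·t(square D)
t(square D) = 1 + 0.4·t(square A) + 0.3·t(square D)
Solving: t(square A) = 3.3333, t(square D) = 3.3333.
Expected turns from square A to square C: 3.3333.

3.3333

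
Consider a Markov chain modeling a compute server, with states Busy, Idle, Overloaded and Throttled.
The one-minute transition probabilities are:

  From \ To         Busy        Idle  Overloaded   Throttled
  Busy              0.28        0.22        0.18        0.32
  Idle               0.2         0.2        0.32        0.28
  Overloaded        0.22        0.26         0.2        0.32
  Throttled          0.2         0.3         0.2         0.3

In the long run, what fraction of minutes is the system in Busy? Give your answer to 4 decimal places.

0.2223

Let the stationary distribution be π with π = πP and π_1 + π_2 + π_3 + π_4 = 1.
π_1 = 0.28·π_1 + 0.2·π_2 + 0.22·π_3 + 0.2·π_4
π_2 = 0.22·π_1 + 0.2·π_2 + 0.26·π_3 + 0.3·π_4
π_3 = 0.18·π_1 + 0.32·π_2 + 0.2·π_3 + 0.2·π_4
Solving with the normalization constraint gives π = (0.2223, 0.2484, 0.2254, 0.3040).
So the stationary probability of Busy is 0.2223.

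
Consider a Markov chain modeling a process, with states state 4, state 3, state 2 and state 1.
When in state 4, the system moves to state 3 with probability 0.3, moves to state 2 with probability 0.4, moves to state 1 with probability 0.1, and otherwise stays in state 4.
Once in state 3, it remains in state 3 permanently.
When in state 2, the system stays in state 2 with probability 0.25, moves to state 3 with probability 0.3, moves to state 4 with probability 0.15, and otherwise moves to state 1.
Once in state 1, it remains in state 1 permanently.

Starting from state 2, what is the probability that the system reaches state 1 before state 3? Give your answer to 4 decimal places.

0.4722

Let h(s) be the probability of absorption at state 1 starting from transient state s. Then h(state 1) = 1 and h(state 3) = 0. By first-step analysis:
h(state 4) = 0.2·h(state 4) + 0.3·0 + 0.4·h(state 2) + 0.1·1
h(state 2) = 0.15·h(state 4) + 0.3·0 + 0.25·h(state 2) + 0.3·1
Solving: h(state 4) = 0.3611, h(state 2) = 0.4722.
Starting from state 2, the probability is 0.4722.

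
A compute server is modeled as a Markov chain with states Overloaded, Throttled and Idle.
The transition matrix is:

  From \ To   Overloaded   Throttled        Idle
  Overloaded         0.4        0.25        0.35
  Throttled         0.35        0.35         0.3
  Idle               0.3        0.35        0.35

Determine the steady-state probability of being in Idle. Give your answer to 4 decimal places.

0.3343

Let the stationary distribution be π with π = πP and π_1 + π_2 + π_3 = 1.
π_1 = 0.4·π_1 + 0.35·π_2 + 0.3·π_3
π_2 = 0.25·π_1 + 0.35·π_2 + 0.35·π_3
Solving with the normalization constraint gives π = (0.3508, 0.3149, 0.3343).
So the stationary probability of Idle is 0.3343.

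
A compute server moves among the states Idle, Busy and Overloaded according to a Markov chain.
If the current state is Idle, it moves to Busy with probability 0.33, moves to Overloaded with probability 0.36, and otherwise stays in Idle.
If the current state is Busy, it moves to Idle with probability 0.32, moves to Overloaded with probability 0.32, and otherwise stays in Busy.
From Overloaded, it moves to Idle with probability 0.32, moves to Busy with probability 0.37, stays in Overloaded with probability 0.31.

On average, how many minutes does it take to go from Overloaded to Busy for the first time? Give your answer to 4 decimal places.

2.7986

Let t(s) be the expected number of minutes to first reach Busy from state s, with t(Busy) = 0. Conditioning on the first minute:
t(Idle) = 1 + 0.31·t(Idle) + 0.36·t(Overloaded)
t(Overloaded) = 1 + 0.32·t(Idle) + 0.31·t(Overloaded)
Solving: t(Idle) = 2.9094, t(Overloaded) = 2.7986.
Expected minutes from Overloaded to Busy: 2.7986.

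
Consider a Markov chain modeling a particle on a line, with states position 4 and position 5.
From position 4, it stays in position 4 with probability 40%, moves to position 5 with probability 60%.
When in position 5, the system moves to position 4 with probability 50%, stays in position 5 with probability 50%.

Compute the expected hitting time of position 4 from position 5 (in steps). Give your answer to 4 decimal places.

2.0000

Let t(s) be the expected number of steps to first reach position 4 from state s, with t(position 4) = 0. Conditioning on the first step:
t(position 5) = 1 + 0.5·t(position 5)
Solving: t(position 5) = 2.0000.
Expected steps from position 5 to position 4: 2.0000.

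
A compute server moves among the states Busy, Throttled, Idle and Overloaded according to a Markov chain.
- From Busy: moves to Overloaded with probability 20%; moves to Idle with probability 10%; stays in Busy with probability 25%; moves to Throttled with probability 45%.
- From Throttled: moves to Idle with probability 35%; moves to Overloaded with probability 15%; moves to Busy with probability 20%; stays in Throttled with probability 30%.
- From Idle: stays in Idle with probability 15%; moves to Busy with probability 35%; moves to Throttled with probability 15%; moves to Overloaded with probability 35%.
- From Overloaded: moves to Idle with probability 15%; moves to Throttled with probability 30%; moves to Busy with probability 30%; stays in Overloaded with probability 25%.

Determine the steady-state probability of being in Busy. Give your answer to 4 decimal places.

0.2656

Let the stationary distribution be π with π = πP and π_1 + π_2 + π_3 + π_4 = 1.
π_1 = 0.25·π_1 + 0.2·π_2 + 0.35·π_3 + 0.3·π_4
π_2 = 0.45·π_1 + 0.3·π_2 + 0.15·π_3 + 0.3·π_4
π_3 = 0.1·π_1 + 0.35·π_2 + 0.15·π_3 + 0.15·π_4
Solving with the normalization constraint gives π = (0.2656, 0.3100, 0.1987, 0.2256).
So the stationary probability of Busy is 0.2656.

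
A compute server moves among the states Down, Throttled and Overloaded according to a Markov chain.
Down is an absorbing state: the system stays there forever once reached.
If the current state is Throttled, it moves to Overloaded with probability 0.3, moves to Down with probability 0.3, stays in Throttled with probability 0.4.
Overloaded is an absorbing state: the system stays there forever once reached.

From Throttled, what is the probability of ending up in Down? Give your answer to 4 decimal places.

0.5000

Let h(s) be the probability of absorption at Down starting from transient state s. Then h(Down) = 1 and h(Overloaded) = 0. By first-step analysis:
h(Throttled) = 0.3·1 + 0.4·h(Throttled) + 0.3·0
Solving: h(Throttled) = 0.5000.
Starting from Throttled, the probability is 0.5000.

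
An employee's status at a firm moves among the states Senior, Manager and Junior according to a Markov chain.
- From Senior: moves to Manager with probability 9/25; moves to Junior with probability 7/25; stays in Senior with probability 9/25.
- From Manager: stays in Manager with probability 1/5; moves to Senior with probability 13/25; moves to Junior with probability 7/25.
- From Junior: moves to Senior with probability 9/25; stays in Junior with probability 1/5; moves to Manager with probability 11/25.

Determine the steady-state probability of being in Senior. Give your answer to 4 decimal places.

0.4125

Let the stationary distribution be π with π = πP and π_1 + π_2 + π_3 = 1.
π_1 = 0.36·π_1 + 0.52·π_2 + 0.36·π_3
π_2 = 0.36·π_1 + 0.2·π_2 + 0.44·π_3
Solving with the normalization constraint gives π = (0.4125, 0.3282, 0.2593).
So the stationary probability of Senior is 0.4125.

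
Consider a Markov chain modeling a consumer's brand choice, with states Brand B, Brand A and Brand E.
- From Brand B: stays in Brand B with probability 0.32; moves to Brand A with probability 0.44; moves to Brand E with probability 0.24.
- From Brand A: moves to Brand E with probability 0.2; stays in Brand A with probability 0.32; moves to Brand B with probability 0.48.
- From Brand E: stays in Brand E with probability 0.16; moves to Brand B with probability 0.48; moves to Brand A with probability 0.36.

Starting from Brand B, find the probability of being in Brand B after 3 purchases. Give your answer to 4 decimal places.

Propagate the distribution vector 3 purchases from Brand B.
After 0 purchases: (1.0000, 0.0000, 0.0000)
After 1 purchase: (0.3200, 0.4400, 0.2400)
After 2 purchases: (0.4288, 0.3680, 0.2032)
After 3 purchases: (0.4114, 0.3796, 0.2090)
P(in Brand B after 3 purchases) = 0.4114

0.4114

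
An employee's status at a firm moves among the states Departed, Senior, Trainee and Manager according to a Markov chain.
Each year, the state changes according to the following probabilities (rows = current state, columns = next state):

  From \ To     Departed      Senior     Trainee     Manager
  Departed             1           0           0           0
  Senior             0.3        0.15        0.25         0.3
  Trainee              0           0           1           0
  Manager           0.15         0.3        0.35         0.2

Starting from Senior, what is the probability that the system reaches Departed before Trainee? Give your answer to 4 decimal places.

0.4831

Let h(s) be the probability of absorption at Departed starting from transient state s. Then h(Departed) = 1 and h(Trainee) = 0. By first-step analysis:
h(Senior) = 0.3·1 + 0.15·h(Senior) + 0.25·0 + 0.3·h(Manager)
h(Manager) = 0.15·1 + 0.3·h(Senior) + 0.35·0 + 0.2·h(Manager)
Solving: h(Senior) = 0.4831, h(Manager) = 0.3686.
Starting from Senior, the probability is 0.4831.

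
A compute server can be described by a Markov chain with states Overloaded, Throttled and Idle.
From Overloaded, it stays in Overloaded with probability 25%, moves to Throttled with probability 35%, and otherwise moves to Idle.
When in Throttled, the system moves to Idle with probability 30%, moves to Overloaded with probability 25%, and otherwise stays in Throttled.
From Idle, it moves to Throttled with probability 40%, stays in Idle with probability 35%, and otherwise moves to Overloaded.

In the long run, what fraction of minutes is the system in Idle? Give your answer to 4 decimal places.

0.3421

Let the stationary distribution be π with π = πP and π_1 + π_2 + π_3 = 1.
π_1 = 0.25·π_1 + 0.25·π_2 + 0.25·π_3
π_2 = 0.35·π_1 + 0.45·π_2 + 0.4·π_3
Solving with the normalization constraint gives π = (0.2500, 0.4079, 0.3421).
So the stationary probability of Idle is 0.3421.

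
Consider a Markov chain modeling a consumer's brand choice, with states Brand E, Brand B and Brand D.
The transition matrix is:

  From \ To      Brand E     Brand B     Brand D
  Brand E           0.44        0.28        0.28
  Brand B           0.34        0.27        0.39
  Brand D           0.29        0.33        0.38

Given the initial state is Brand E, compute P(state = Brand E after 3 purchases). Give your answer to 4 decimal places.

0.3601

Propagate the distribution vector 3 purchases from Brand E.
After 0 purchases: (1.0000, 0.0000, 0.0000)
After 1 purchase: (0.4400, 0.2800, 0.2800)
After 2 purchases: (0.3700, 0.2912, 0.3388)
After 3 purchases: (0.3601, 0.2940, 0.3459)
P(in Brand E after 3 purchases) = 0.3601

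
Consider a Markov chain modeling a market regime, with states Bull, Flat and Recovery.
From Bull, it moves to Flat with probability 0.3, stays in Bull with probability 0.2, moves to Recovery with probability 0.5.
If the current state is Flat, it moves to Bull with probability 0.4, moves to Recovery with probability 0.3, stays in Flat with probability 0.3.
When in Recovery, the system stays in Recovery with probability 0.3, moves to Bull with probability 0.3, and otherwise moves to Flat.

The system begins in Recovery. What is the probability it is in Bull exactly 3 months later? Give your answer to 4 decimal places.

0.3020

Propagate the distribution vector 3 months from Recovery.
After 0 months: (0.0000, 0.0000, 1.0000)
After 1 month: (0.3000, 0.4000, 0.3000)
After 2 months: (0.3100, 0.3300, 0.3600)
After 3 months: (0.3020, 0.3360, 0.3620)
P(in Bull after 3 months) = 0.3020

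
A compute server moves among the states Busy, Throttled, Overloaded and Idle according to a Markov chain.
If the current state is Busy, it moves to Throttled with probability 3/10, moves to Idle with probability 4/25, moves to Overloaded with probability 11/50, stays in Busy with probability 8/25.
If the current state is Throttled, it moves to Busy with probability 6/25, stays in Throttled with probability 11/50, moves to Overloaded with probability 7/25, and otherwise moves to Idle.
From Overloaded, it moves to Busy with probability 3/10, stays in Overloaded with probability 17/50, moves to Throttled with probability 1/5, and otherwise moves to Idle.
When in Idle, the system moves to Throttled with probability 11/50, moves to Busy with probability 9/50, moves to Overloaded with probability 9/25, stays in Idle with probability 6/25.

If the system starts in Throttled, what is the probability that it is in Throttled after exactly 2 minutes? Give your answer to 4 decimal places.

Propagate the distribution vector 2 minutes from Throttled.
After 0 minutes: (0.0000, 1.0000, 0.0000, 0.0000)
After 1 minute: (0.2400, 0.2200, 0.2800, 0.2600)
After 2 minutes: (0.2604, 0.2336, 0.3032, 0.2028)
P(in Throttled after 2 minutes) = 0.2336

0.2336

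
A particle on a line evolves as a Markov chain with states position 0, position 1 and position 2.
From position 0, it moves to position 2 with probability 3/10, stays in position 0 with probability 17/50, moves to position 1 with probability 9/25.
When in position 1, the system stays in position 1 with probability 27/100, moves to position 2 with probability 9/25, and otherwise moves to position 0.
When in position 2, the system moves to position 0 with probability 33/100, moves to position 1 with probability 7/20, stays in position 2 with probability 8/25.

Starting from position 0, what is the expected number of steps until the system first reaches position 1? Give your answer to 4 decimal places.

2.8016

Let t(s) be the expected number of steps to first reach position 1 from state s, with t(position 1) = 0. Conditioning on the first step:
t(position 0) = 1 + 0.34·t(position 0) + 0.3·t(position 2)
t(position 2) = 1 + 0.33·t(position 0) + 0.32·t(position 2)
Solving: t(position 0) = 2.8016, t(position 2) = 2.8302.
Expected steps from position 0 to position 1: 2.8016.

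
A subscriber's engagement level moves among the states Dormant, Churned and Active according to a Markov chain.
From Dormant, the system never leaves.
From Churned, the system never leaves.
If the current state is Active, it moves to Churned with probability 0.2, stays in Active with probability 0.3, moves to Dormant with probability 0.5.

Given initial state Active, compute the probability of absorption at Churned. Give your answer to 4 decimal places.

Let h(s) be the probability of absorption at Churned starting from transient state s. Then h(Churned) = 1 and h(Dormant) = 0. By first-step analysis:
h(Active) = 0.5·0 + 0.2·1 + 0.3·h(Active)
Solving: h(Active) = 0.2857.
Starting from Active, the probability is 0.2857.

0.2857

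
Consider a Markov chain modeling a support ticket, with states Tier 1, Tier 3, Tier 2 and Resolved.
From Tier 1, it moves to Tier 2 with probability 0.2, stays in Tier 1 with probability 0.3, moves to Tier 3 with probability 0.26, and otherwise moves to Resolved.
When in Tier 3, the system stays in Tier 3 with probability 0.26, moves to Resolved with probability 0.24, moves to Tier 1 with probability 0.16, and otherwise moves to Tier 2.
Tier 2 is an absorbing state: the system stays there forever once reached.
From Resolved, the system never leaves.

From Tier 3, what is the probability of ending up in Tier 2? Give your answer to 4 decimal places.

0.5668

Let h(s) be the probability of absorption at Tier 2 starting from transient state s. Then h(Tier 2) = 1 and h(Resolved) = 0. By first-step analysis:
h(Tier 1) = 0.3·h(Tier 1) + 0.26·h(Tier 3) + 0.2·1 + 0.24·0
h(Tier 3) = 0.16·h(Tier 1) + 0.26·h(Tier 3) + 0.34·1 + 0.24·0
Solving: h(Tier 1) = 0.4962, h(Tier 3) = 0.5668.
Starting from Tier 3, the probability is 0.5668.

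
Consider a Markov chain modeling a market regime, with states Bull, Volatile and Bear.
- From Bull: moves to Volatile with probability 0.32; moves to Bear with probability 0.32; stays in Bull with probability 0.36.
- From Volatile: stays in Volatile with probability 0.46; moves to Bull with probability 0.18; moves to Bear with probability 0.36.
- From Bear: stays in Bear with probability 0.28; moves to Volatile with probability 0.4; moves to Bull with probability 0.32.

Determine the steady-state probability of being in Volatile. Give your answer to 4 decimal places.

0.4022

Let the stationary distribution be π with π = πP and π_1 + π_2 + π_3 = 1.
π_1 = 0.36·π_1 + 0.18·π_2 + 0.32·π_3
π_2 = 0.32·π_1 + 0.46·π_2 + 0.4·π_3
Solving with the normalization constraint gives π = (0.2747, 0.4022, 0.3232).
So the stationary probability of Volatile is 0.4022.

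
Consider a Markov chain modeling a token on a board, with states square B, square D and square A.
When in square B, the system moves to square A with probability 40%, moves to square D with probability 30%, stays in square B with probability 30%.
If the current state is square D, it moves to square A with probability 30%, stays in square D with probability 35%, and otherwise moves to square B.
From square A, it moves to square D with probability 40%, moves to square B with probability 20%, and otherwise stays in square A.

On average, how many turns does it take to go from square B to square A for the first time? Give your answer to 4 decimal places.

Let t(s) be the expected number of turns to first reach square A from state s, with t(square A) = 0. Conditioning on the first turn:
t(square B) = 1 + 0.3·t(square B) + 0.3·t(square D)
t(square D) = 1 + 0.35·t(square B) + 0.35·t(square D)
Solving: t(square B) = 2.7143, t(square D) = 3.0000.
Expected turns from square B to square A: 2.7143.

2.7143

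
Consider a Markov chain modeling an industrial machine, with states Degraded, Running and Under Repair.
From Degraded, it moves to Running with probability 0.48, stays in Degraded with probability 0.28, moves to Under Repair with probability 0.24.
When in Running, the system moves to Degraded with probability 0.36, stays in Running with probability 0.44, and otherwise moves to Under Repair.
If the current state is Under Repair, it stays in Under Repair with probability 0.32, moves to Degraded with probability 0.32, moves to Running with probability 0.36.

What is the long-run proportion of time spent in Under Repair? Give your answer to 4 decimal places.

Let the stationary distribution be π with π = πP and π_1 + π_2 + π_3 = 1.
π_1 = 0.28·π_1 + 0.36·π_2 + 0.32·π_3
π_2 = 0.48·π_1 + 0.44·π_2 + 0.36·π_3
Solving with the normalization constraint gives π = (0.3244, 0.4336, 0.2420).
So the stationary probability of Under Repair is 0.2420.

0.2420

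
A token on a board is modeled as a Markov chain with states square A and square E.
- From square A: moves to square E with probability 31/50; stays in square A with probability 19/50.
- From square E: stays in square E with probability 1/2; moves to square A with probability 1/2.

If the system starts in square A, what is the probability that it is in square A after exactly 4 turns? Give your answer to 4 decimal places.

Propagate the distribution vector 4 turns from square A.
After 0 turns: (1.0000, 0.0000)
After 1 turn: (0.3800, 0.6200)
After 2 turns: (0.4544, 0.5456)
After 3 turns: (0.4455, 0.5545)
After 4 turns: (0.4465, 0.5535)
P(in square A after 4 turns) = 0.4465

0.4465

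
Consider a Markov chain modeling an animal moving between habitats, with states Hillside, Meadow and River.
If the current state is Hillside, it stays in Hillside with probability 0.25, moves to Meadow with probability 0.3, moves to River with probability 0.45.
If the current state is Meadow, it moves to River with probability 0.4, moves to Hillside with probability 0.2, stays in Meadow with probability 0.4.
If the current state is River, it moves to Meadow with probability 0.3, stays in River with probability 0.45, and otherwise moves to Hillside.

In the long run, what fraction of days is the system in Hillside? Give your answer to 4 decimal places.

0.2333

Let the stationary distribution be π with π = πP and π_1 + π_2 + π_3 = 1.
π_1 = 0.25·π_1 + 0.2·π_2 + 0.25·π_3
π_2 = 0.3·π_1 + 0.4·π_2 + 0.3·π_3
Solving with the normalization constraint gives π = (0.2333, 0.3333, 0.4333).
So the stationary probability of Hillside is 0.2333.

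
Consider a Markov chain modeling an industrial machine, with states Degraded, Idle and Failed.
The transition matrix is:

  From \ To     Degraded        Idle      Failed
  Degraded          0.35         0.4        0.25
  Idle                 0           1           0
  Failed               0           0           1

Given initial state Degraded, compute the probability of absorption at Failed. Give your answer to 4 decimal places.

0.3846

Let h(s) be the probability of absorption at Failed starting from transient state s. Then h(Failed) = 1 and h(Idle) = 0. By first-step analysis:
h(Degraded) = 0.35·h(Degraded) + 0.4·0 + 0.25·1
Solving: h(Degraded) = 0.3846.
Starting from Degraded, the probability is 0.3846.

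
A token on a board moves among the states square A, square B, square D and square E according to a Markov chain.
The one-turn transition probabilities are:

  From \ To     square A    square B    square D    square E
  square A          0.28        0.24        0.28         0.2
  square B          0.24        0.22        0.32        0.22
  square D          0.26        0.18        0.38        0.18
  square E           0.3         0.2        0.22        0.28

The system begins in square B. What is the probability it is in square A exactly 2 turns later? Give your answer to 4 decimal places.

0.2692

Propagate the distribution vector 2 turns from square B.
After 0 turns: (0.0000, 1.0000, 0.0000, 0.0000)
After 1 turn: (0.2400, 0.2200, 0.3200, 0.2200)
After 2 turns: (0.2692, 0.2076, 0.3076, 0.2156)
P(in square A after 2 turns) = 0.2692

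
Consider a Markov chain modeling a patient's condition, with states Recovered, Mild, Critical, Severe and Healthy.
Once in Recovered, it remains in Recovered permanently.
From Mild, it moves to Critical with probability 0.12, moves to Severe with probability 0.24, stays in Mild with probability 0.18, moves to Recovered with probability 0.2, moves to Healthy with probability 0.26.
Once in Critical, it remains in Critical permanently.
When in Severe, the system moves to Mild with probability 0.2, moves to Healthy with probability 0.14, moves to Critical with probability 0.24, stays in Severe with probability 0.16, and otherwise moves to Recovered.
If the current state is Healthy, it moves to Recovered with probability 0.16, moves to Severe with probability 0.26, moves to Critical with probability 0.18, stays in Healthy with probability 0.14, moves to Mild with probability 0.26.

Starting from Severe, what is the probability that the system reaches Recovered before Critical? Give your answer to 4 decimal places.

Let h(s) be the probability of absorption at Recovered starting from transient state s. Then h(Recovered) = 1 and h(Critical) = 0. By first-step analysis:
h(Mild) = 0.2·1 + 0.18·h(Mild) + 0.12·0 + 0.24·h(Severe) + 0.26·h(Healthy)
h(Severe) = 0.26·1 + 0.2·h(Mild) + 0.24·0 + 0.16·h(Severe) + 0.14·h(Healthy)
h(Healthy) = 0.16·1 + 0.26·h(Mild) + 0.18·0 + 0.26·h(Severe) + 0.14·h(Healthy)
Solving: h(Mild) = 0.5626, h(Severe) = 0.5295, h(Healthy) = 0.5162.
Starting from Severe, the probability is 0.5295.

0.5295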